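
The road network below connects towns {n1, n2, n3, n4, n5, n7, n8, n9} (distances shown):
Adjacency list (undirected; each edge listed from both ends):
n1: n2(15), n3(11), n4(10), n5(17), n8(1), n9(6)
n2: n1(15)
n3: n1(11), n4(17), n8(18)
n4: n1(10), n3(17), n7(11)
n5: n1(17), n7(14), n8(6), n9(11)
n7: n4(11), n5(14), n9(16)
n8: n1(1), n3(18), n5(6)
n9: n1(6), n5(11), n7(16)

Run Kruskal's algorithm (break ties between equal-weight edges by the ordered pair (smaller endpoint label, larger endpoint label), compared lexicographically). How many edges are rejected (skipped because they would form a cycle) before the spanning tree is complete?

Sort edges by weight, then run Kruskal:
n1-n8 (1): add — endpoints in different components.
n1-n9 (6): add — endpoints in different components.
n5-n8 (6): add — endpoints in different components.
n1-n4 (10): add — endpoints in different components.
n1-n3 (11): add — endpoints in different components.
n4-n7 (11): add — endpoints in different components.
n5-n9 (11): skip — n5 and n9 already connected.
n5-n7 (14): skip — n7 and n5 already connected.
n1-n2 (15): add — endpoints in different components.
Edges rejected before the tree was complete: 2.

2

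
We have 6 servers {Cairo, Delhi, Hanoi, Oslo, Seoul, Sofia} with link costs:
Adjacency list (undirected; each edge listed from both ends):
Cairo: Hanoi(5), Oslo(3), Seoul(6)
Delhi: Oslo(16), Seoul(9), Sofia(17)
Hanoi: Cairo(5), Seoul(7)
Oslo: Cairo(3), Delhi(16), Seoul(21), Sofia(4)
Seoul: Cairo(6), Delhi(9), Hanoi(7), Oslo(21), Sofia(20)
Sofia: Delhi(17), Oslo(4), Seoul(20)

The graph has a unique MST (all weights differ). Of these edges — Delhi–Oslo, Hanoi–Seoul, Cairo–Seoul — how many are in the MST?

Kruskal's algorithm — process edges by increasing weight (ties by edge label):
Cairo–Oslo (3): add — endpoints in different components.
Oslo–Sofia (4): add — endpoints in different components.
Cairo–Hanoi (5): add — endpoints in different components.
Cairo–Seoul (6): add — endpoints in different components.
Hanoi–Seoul (7): skip — Seoul and Hanoi already connected.
Delhi–Seoul (9): add — endpoints in different components.
MST edge set: {Cairo–Oslo, Oslo–Sofia, Cairo–Hanoi, Cairo–Seoul, Delhi–Seoul}.
Of the listed edges, {Cairo–Seoul} are in the MST → 1.

1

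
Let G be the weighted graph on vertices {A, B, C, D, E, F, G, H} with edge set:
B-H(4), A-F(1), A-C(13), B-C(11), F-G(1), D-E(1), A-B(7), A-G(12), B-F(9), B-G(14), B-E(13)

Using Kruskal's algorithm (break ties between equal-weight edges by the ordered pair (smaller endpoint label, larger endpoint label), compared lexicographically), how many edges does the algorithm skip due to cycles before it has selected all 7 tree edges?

Kruskal: consider edges lightest-first.
A-F (1): add — endpoints in different components.
D-E (1): add — endpoints in different components.
F-G (1): add — endpoints in different components.
B-H (4): add — endpoints in different components.
A-B (7): add — endpoints in different components.
B-F (9): skip — B and F already connected.
B-C (11): add — endpoints in different components.
A-G (12): skip — A and G already connected.
A-C (13): skip — A and C already connected.
B-E (13): add — endpoints in different components.
Edges rejected before the tree was complete: 3.

3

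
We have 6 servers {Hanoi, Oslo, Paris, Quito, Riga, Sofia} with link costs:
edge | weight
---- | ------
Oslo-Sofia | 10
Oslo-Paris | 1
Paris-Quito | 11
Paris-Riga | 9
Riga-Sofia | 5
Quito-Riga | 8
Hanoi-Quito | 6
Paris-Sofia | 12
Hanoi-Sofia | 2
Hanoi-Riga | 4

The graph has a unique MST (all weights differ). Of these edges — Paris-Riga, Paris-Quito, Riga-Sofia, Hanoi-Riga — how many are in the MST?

2

Sort edges by weight, then run Kruskal:
Oslo-Paris (1): add — endpoints in different components.
Hanoi-Sofia (2): add — endpoints in different components.
Hanoi-Riga (4): add — endpoints in different components.
Riga-Sofia (5): skip — Sofia and Riga already connected.
Hanoi-Quito (6): add — endpoints in different components.
Quito-Riga (8): skip — Quito and Riga already connected.
Paris-Riga (9): add — endpoints in different components.
MST edge set: {Oslo-Paris, Hanoi-Sofia, Hanoi-Riga, Hanoi-Quito, Paris-Riga}.
Of the listed edges, {Paris-Riga, Hanoi-Riga} are in the MST → 2.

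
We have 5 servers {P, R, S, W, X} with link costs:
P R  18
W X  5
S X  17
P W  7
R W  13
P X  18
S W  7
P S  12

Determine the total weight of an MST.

Prim's algorithm from S:
Step 1: frontier [S W 7, P S 12, S X 17] → take S W (7); add W.
Step 2: frontier [P S 12, S X 17, W X 5, P W 7, R W 13] → take W X (5); add X.
Step 3: frontier [P S 12, P W 7, R W 13, P X 18] → take P W (7); add P.
Step 4: frontier [P R 18, R W 13] → take R W (13); add R.
MST edges: S W, W X, P W, R W; total weight 7+5+7+13 = 32.

32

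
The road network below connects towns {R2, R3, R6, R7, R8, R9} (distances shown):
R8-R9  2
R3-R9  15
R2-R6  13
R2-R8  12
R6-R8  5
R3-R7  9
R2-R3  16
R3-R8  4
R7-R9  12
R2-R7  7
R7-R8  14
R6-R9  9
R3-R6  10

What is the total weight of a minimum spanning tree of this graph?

27

Grow the tree from R2 using Prim:
Step 1: cheapest edge leaving the tree is R2-R7 (7); add R7.
Step 2: cheapest edge leaving the tree is R3-R7 (9); add R3.
Step 3: cheapest edge leaving the tree is R3-R8 (4); add R8.
Step 4: cheapest edge leaving the tree is R8-R9 (2); add R9.
Step 5: cheapest edge leaving the tree is R6-R8 (5); add R6.
MST edges: R2-R7, R3-R7, R3-R8, R8-R9, R6-R8; total weight 7+9+4+2+5 = 27.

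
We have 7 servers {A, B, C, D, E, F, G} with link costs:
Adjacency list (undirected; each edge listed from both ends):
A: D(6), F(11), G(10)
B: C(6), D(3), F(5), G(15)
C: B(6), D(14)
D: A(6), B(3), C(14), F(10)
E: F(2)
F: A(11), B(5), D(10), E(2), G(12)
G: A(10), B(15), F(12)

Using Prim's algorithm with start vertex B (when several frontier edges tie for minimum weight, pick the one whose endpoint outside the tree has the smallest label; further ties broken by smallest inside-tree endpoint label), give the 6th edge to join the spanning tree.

Prim, starting at B.
Step 1: frontier [B D 3, B F 5, B C 6, B G 15] → take B D (3); add D.
Step 2: frontier [B F 5, B C 6, B G 15, A D 6, D F 10, C D 14] → take B F (5); add F.
Step 3: frontier [B C 6, B G 15, A D 6, C D 14, E F 2, A F 11, F G 12] → take E F (2); add E.
Step 4: frontier [B C 6, B G 15, A D 6, C D 14, A F 11, F G 12] → take A D (6); add A.
Step 5: frontier [A G 10, B C 6, B G 15, C D 14, F G 12] → take B C (6); add C.
Step 6: frontier [A G 10, B G 15, F G 12] → take A G (10); add G.
The 6th edge added is A G.

A-G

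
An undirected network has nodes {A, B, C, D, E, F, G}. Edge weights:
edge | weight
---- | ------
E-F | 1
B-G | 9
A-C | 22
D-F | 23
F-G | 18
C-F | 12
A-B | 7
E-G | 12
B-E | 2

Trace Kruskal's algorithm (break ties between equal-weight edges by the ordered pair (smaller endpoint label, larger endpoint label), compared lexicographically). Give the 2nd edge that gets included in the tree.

B-E

Kruskal's algorithm — process edges by increasing weight (ties by edge label):
E-F (1): add. Components now {A} {B} {C} {D} {E,F} {G}
B-E (2): add. Components now {A} {B,E,F} {C} {D} {G}
A-B (7): add. Components now {A,B,E,F} {C} {D} {G}
B-G (9): add. Components now {A,B,E,F,G} {C} {D}
C-F (12): add. Components now {A,B,C,E,F,G} {D}
E-G (12): skip — E and G already connected.
F-G (18): skip — F and G already connected.
A-C (22): skip — A and C already connected.
D-F (23): add. Components now {A,B,C,D,E,F,G}
The 2nd edge added is B-E.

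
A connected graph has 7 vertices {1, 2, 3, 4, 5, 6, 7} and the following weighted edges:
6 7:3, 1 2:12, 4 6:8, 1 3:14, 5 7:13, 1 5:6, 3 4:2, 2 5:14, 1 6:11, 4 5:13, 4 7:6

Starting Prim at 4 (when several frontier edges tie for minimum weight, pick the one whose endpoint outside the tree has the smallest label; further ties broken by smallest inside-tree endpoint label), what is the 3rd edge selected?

Prim's algorithm from 4:
Step 1: frontier [3 4 2, 4 7 6, 4 6 8, 4 5 13] → take 3 4 (2); add 3.
Step 2: frontier [1 3 14, 4 7 6, 4 6 8, 4 5 13] → take 4 7 (6); add 7.
Step 3: frontier [1 3 14, 4 6 8, 4 5 13, 6 7 3, 5 7 13] → take 6 7 (3); add 6.
Step 4: frontier [1 3 14, 4 5 13, 1 6 11, 5 7 13] → take 1 6 (11); add 1.
Step 5: frontier [1 5 6, 1 2 12, 4 5 13, 5 7 13] → take 1 5 (6); add 5.
Step 6: frontier [1 2 12, 2 5 14] → take 1 2 (12); add 2.
The 3rd edge added is 6 7.

6-7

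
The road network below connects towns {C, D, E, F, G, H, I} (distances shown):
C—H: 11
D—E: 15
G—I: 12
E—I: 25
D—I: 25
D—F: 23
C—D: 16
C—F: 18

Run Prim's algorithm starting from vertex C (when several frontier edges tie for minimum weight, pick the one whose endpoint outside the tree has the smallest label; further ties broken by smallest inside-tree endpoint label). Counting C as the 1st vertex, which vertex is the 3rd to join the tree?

Prim's algorithm from C:
Step 1: cheapest edge leaving the tree is C—H (11); add H.
Step 2: cheapest edge leaving the tree is C—D (16); add D.
Step 3: cheapest edge leaving the tree is D—E (15); add E.
Step 4: cheapest edge leaving the tree is C—F (18); add F.
Step 5: cheapest edge leaving the tree is D—I (25); add I.
Step 6: cheapest edge leaving the tree is G—I (12); add G.
Vertex order: C, H, D, E, F, I, G. The 3rd vertex is D.

D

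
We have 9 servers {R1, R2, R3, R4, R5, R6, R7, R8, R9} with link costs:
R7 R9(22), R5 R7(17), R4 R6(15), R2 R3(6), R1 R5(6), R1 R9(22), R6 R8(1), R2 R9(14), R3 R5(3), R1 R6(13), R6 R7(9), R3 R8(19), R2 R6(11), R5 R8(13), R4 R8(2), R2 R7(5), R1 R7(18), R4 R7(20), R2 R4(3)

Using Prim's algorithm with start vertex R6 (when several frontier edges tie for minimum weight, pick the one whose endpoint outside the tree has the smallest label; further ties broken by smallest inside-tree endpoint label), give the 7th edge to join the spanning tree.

Prim, starting at R6.
Step 1: cheapest edge leaving the tree is R6 R8 (1); add R8.
Step 2: cheapest edge leaving the tree is R4 R8 (2); add R4.
Step 3: cheapest edge leaving the tree is R2 R4 (3); add R2.
Step 4: cheapest edge leaving the tree is R2 R7 (5); add R7.
Step 5: cheapest edge leaving the tree is R2 R3 (6); add R3.
Step 6: cheapest edge leaving the tree is R3 R5 (3); add R5.
Step 7: cheapest edge leaving the tree is R1 R5 (6); add R1.
Step 8: cheapest edge leaving the tree is R2 R9 (14); add R9.
The 7th edge added is R1 R5.

R1-R5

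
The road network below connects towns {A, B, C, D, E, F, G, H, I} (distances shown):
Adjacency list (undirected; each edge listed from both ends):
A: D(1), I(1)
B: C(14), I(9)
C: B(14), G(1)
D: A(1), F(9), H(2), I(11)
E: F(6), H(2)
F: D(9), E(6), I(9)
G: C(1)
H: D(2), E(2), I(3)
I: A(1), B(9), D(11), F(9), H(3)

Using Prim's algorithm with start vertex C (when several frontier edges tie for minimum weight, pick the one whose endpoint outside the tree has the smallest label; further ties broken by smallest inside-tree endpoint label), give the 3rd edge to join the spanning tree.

B-I

Grow the tree from C using Prim:
Step 1: cheapest edge leaving the tree is C—G (1); add G.
Step 2: cheapest edge leaving the tree is B—C (14); add B.
Step 3: cheapest edge leaving the tree is B—I (9); add I.
Step 4: cheapest edge leaving the tree is A—I (1); add A.
Step 5: cheapest edge leaving the tree is A—D (1); add D.
Step 6: cheapest edge leaving the tree is D—H (2); add H.
Step 7: cheapest edge leaving the tree is E—H (2); add E.
Step 8: cheapest edge leaving the tree is E—F (6); add F.
The 3rd edge added is B—I.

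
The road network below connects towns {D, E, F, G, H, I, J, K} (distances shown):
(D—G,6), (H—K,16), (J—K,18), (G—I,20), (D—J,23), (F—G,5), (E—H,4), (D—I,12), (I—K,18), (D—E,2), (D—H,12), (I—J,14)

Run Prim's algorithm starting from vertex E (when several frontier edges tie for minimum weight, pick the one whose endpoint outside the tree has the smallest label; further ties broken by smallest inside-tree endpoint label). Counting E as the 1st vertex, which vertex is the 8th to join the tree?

K

Prim, starting at E.
Step 1: cheapest edge leaving the tree is D—E (2); add D.
Step 2: cheapest edge leaving the tree is E—H (4); add H.
Step 3: cheapest edge leaving the tree is D—G (6); add G.
Step 4: cheapest edge leaving the tree is F—G (5); add F.
Step 5: cheapest edge leaving the tree is D—I (12); add I.
Step 6: cheapest edge leaving the tree is I—J (14); add J.
Step 7: cheapest edge leaving the tree is H—K (16); add K.
Vertex order: E, D, H, G, F, I, J, K. The 8th vertex is K.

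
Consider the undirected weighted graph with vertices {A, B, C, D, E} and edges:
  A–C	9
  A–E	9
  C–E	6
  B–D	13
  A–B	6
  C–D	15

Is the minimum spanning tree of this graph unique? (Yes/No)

No

Kruskal: consider edges lightest-first.
A–B (6): add — endpoints in different components.
C–E (6): add — endpoints in different components.
A–C (9): add — endpoints in different components.
A–E (9): skip — A and E already connected.
B–D (13): add — endpoints in different components.
Non-tree edge A–E has weight 9, equal to the heaviest edge on its tree cycle — swapping gives another MST of the same weight. Not unique.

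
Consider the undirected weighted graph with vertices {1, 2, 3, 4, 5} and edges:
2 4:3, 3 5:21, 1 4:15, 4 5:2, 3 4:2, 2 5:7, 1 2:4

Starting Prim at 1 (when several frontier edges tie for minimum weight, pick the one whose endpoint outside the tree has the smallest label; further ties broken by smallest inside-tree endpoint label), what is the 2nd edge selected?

2-4

Grow the tree from 1 using Prim:
Step 1: frontier [1 2 4, 1 4 15] → take 1 2 (4); add 2.
Step 2: frontier [1 4 15, 2 4 3, 2 5 7] → take 2 4 (3); add 4.
Step 3: frontier [2 5 7, 3 4 2, 4 5 2] → take 3 4 (2); add 3.
Step 4: frontier [2 5 7, 3 5 21, 4 5 2] → take 4 5 (2); add 5.
The 2nd edge added is 2 4.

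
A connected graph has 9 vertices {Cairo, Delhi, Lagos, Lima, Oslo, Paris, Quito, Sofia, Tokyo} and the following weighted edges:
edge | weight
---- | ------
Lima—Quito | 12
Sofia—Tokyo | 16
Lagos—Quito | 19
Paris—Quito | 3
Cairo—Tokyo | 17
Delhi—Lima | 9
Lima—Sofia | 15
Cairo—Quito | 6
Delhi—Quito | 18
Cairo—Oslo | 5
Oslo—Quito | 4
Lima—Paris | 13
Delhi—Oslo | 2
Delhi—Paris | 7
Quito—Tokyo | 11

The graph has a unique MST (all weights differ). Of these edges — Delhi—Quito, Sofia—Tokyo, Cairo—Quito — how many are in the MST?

0

Kruskal: consider edges lightest-first.
Delhi—Oslo (2): add — endpoints in different components.
Paris—Quito (3): add — endpoints in different components.
Oslo—Quito (4): add — endpoints in different components.
Cairo—Oslo (5): add — endpoints in different components.
Cairo—Quito (6): skip — Quito and Cairo already connected.
Delhi—Paris (7): skip — Delhi and Paris already connected.
Delhi—Lima (9): add — endpoints in different components.
Quito—Tokyo (11): add — endpoints in different components.
Lima—Quito (12): skip — Quito and Lima already connected.
Lima—Paris (13): skip — Paris and Lima already connected.
Lima—Sofia (15): add — endpoints in different components.
Sofia—Tokyo (16): skip — Tokyo and Sofia already connected.
Cairo—Tokyo (17): skip — Tokyo and Cairo already connected.
Delhi—Quito (18): skip — Delhi and Quito already connected.
Lagos—Quito (19): add — endpoints in different components.
MST edge set: {Delhi—Oslo, Paris—Quito, Oslo—Quito, Cairo—Oslo, Delhi—Lima, Quito—Tokyo, Lima—Sofia, Lagos—Quito}.
Of the listed edges, {} are in the MST → 0.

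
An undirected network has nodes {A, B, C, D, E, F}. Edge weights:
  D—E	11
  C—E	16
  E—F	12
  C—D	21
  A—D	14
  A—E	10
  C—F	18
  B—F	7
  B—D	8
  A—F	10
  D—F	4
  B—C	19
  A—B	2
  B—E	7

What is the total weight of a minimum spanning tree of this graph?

36

Prim's algorithm from D:
Step 1: cheapest edge leaving the tree is D—F (4); add F.
Step 2: cheapest edge leaving the tree is B—F (7); add B.
Step 3: cheapest edge leaving the tree is A—B (2); add A.
Step 4: cheapest edge leaving the tree is B—E (7); add E.
Step 5: cheapest edge leaving the tree is C—E (16); add C.
MST edges: D—F, B—F, A—B, B—E, C—E; total weight 4+7+2+7+16 = 36.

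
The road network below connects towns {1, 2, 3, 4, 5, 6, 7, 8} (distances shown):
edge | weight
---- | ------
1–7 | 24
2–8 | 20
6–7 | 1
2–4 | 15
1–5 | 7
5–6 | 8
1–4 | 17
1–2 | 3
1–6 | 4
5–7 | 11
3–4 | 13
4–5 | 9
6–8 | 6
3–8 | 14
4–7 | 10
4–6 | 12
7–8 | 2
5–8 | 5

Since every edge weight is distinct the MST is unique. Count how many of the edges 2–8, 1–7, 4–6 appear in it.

0

Kruskal's algorithm — process edges by increasing weight (ties by edge label):
6–7 (1): add — endpoints in different components.
7–8 (2): add — endpoints in different components.
1–2 (3): add — endpoints in different components.
1–6 (4): add — endpoints in different components.
5–8 (5): add — endpoints in different components.
6–8 (6): skip — 6 and 8 already connected.
1–5 (7): skip — 1 and 5 already connected.
5–6 (8): skip — 5 and 6 already connected.
4–5 (9): add — endpoints in different components.
4–7 (10): skip — 4 and 7 already connected.
5–7 (11): skip — 5 and 7 already connected.
4–6 (12): skip — 4 and 6 already connected.
3–4 (13): add — endpoints in different components.
MST edge set: {6–7, 7–8, 1–2, 1–6, 5–8, 4–5, 3–4}.
Of the listed edges, {} are in the MST → 0.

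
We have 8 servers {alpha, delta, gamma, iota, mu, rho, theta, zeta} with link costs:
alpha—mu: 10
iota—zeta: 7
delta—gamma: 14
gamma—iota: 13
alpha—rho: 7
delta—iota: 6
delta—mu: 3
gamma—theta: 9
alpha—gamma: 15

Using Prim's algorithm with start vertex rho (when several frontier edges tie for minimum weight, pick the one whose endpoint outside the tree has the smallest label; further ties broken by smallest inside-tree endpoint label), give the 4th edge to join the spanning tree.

delta-iota

Grow the tree from rho using Prim:
Step 1: cheapest edge leaving the tree is alpha—rho (7); add alpha.
Step 2: cheapest edge leaving the tree is alpha—mu (10); add mu.
Step 3: cheapest edge leaving the tree is delta—mu (3); add delta.
Step 4: cheapest edge leaving the tree is delta—iota (6); add iota.
Step 5: cheapest edge leaving the tree is iota—zeta (7); add zeta.
Step 6: cheapest edge leaving the tree is gamma—iota (13); add gamma.
Step 7: cheapest edge leaving the tree is gamma—theta (9); add theta.
The 4th edge added is delta—iota.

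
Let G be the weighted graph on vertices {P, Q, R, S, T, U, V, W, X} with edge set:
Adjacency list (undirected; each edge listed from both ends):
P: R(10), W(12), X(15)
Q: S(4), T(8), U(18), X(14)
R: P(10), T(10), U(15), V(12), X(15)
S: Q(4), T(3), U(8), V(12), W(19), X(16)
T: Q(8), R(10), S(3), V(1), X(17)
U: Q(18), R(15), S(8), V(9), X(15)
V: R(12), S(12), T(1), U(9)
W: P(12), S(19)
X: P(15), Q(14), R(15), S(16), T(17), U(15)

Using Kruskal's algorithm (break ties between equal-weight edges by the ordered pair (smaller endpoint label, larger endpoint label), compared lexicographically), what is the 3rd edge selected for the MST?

Q-S

Kruskal's algorithm — process edges by increasing weight (ties by edge label):
T-V (1): add — endpoints in different components.
S-T (3): add — endpoints in different components.
Q-S (4): add — endpoints in different components.
Q-T (8): skip — Q and T already connected.
S-U (8): add — endpoints in different components.
U-V (9): skip — U and V already connected.
P-R (10): add — endpoints in different components.
R-T (10): add — endpoints in different components.
P-W (12): add — endpoints in different components.
R-V (12): skip — R and V already connected.
S-V (12): skip — V and S already connected.
Q-X (14): add — endpoints in different components.
The 3rd edge added is Q-S.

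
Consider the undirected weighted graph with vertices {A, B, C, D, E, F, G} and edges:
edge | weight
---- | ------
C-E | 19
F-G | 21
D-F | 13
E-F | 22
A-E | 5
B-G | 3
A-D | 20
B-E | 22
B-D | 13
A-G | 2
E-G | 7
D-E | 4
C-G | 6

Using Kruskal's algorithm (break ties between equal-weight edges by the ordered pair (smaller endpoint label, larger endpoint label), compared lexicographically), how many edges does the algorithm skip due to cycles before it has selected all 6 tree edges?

Sort edges by weight, then run Kruskal:
A-G (2): add. Components now {A,G} {B} {C} {D} {E} {F}
B-G (3): add. Components now {A,B,G} {C} {D} {E} {F}
D-E (4): add. Components now {A,B,G} {C} {D,E} {F}
A-E (5): add. Components now {A,B,D,E,G} {C} {F}
C-G (6): add. Components now {A,B,C,D,E,G} {F}
E-G (7): skip — E and G already connected.
B-D (13): skip — B and D already connected.
D-F (13): add. Components now {A,B,C,D,E,F,G}
Edges rejected before the tree was complete: 2.

2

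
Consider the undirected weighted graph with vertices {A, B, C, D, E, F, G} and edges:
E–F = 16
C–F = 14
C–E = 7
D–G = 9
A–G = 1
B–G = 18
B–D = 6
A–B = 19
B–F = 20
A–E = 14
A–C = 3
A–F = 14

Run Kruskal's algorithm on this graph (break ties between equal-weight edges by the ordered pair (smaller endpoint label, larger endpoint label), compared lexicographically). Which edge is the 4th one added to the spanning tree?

C-E

Kruskal: consider edges lightest-first.
A–G (1): add — endpoints in different components.
A–C (3): add — endpoints in different components.
B–D (6): add — endpoints in different components.
C–E (7): add — endpoints in different components.
D–G (9): add — endpoints in different components.
A–E (14): skip — A and E already connected.
A–F (14): add — endpoints in different components.
The 4th edge added is C–E.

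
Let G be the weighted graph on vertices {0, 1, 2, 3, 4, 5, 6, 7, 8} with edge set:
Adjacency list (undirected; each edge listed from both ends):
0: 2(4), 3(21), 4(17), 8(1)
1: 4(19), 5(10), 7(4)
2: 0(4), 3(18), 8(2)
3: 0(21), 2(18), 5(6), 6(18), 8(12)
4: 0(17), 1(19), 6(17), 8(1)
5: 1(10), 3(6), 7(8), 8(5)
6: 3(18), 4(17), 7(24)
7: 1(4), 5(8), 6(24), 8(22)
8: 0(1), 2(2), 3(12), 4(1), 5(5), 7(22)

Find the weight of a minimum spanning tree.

Grow the tree from 6 using Prim:
Step 1: cheapest edge leaving the tree is 4-6 (17); add 4.
Step 2: cheapest edge leaving the tree is 4-8 (1); add 8.
Step 3: cheapest edge leaving the tree is 0-8 (1); add 0.
Step 4: cheapest edge leaving the tree is 2-8 (2); add 2.
Step 5: cheapest edge leaving the tree is 5-8 (5); add 5.
Step 6: cheapest edge leaving the tree is 3-5 (6); add 3.
Step 7: cheapest edge leaving the tree is 5-7 (8); add 7.
Step 8: cheapest edge leaving the tree is 1-7 (4); add 1.
MST edges: 4-6, 4-8, 0-8, 2-8, 5-8, 3-5, 5-7, 1-7; total weight 17+1+1+2+5+6+8+4 = 44.

44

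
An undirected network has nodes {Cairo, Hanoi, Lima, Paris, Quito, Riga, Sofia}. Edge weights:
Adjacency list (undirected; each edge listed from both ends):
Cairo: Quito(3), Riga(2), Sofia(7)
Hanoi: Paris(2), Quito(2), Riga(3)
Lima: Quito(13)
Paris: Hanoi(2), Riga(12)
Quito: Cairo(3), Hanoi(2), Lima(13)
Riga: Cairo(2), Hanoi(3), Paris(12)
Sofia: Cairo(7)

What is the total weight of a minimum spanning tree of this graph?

29

Kruskal's algorithm — process edges by increasing weight (ties by edge label):
Cairo Riga (2): add. Components now {Quito} {Cairo,Riga} {Paris} {Lima} {Hanoi} {Sofia}
Hanoi Paris (2): add. Components now {Quito} {Cairo,Riga} {Hanoi,Paris} {Lima} {Sofia}
Hanoi Quito (2): add. Components now {Hanoi,Paris,Quito} {Cairo,Riga} {Lima} {Sofia}
Cairo Quito (3): add. Components now {Cairo,Hanoi,Paris,Quito,Riga} {Lima} {Sofia}
Hanoi Riga (3): skip — Riga and Hanoi already connected.
Cairo Sofia (7): add. Components now {Cairo,Hanoi,Paris,Quito,Riga,Sofia} {Lima}
Paris Riga (12): skip — Riga and Paris already connected.
Lima Quito (13): add. Components now {Cairo,Hanoi,Lima,Paris,Quito,Riga,Sofia}
MST edges: Cairo Riga, Hanoi Paris, Hanoi Quito, Cairo Quito, Cairo Sofia, Lima Quito; total weight 2+2+2+3+7+13 = 29.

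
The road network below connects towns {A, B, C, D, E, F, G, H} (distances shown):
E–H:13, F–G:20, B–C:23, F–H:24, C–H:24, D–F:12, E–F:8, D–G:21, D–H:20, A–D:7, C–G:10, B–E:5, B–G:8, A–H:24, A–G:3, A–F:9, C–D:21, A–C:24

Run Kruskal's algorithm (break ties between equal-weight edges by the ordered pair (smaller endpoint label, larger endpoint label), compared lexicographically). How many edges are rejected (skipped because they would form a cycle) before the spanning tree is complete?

Sort edges by weight, then run Kruskal:
A–G (3): add — endpoints in different components.
B–E (5): add — endpoints in different components.
A–D (7): add — endpoints in different components.
B–G (8): add — endpoints in different components.
E–F (8): add — endpoints in different components.
A–F (9): skip — A and F already connected.
C–G (10): add — endpoints in different components.
D–F (12): skip — D and F already connected.
E–H (13): add — endpoints in different components.
Edges rejected before the tree was complete: 2.

2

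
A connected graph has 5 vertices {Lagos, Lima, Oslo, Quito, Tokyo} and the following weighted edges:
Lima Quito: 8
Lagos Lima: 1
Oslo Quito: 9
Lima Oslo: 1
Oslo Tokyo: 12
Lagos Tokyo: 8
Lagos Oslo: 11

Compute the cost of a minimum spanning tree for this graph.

Kruskal: consider edges lightest-first.
Lagos Lima (1): add — endpoints in different components.
Lima Oslo (1): add — endpoints in different components.
Lagos Tokyo (8): add — endpoints in different components.
Lima Quito (8): add — endpoints in different components.
MST edges: Lagos Lima, Lima Oslo, Lagos Tokyo, Lima Quito; total weight 1+1+8+8 = 18.

18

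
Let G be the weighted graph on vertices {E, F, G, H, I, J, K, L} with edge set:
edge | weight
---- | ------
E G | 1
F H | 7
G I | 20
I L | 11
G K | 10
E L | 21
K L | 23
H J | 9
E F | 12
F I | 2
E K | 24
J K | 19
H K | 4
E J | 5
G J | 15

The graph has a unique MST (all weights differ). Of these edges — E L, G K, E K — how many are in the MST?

Kruskal: consider edges lightest-first.
E G (1): add — endpoints in different components.
F I (2): add — endpoints in different components.
H K (4): add — endpoints in different components.
E J (5): add — endpoints in different components.
F H (7): add — endpoints in different components.
H J (9): add — endpoints in different components.
G K (10): skip — G and K already connected.
I L (11): add — endpoints in different components.
MST edge set: {E G, F I, H K, E J, F H, H J, I L}.
Of the listed edges, {} are in the MST → 0.

0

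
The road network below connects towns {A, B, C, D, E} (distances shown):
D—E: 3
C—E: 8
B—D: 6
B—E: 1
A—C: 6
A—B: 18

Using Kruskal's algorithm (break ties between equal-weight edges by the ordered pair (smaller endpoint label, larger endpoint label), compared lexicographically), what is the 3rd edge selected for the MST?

Kruskal's algorithm — process edges by increasing weight (ties by edge label):
B—E (1): add — endpoints in different components.
D—E (3): add — endpoints in different components.
A—C (6): add — endpoints in different components.
B—D (6): skip — B and D already connected.
C—E (8): add — endpoints in different components.
The 3rd edge added is A—C.

A-C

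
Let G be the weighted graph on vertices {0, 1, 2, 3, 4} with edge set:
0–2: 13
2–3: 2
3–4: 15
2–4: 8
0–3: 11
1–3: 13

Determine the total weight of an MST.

34

Kruskal's algorithm — process edges by increasing weight (ties by edge label):
2–3 (2): add — endpoints in different components.
2–4 (8): add — endpoints in different components.
0–3 (11): add — endpoints in different components.
0–2 (13): skip — 0 and 2 already connected.
1–3 (13): add — endpoints in different components.
MST edges: 2–3, 2–4, 0–3, 1–3; total weight 2+8+11+13 = 34.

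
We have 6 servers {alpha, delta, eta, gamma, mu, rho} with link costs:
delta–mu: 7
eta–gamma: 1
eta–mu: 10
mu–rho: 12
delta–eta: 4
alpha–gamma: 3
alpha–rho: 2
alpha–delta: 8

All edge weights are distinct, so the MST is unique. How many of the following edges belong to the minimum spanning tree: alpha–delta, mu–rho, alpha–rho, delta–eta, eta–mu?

2

Kruskal's algorithm — process edges by increasing weight (ties by edge label):
eta–gamma (1): add. Components now {mu} {eta,gamma} {rho} {delta} {alpha}
alpha–rho (2): add. Components now {mu} {eta,gamma} {alpha,rho} {delta}
alpha–gamma (3): add. Components now {mu} {alpha,eta,gamma,rho} {delta}
delta–eta (4): add. Components now {mu} {alpha,delta,eta,gamma,rho}
delta–mu (7): add. Components now {alpha,delta,eta,gamma,mu,rho}
MST edge set: {eta–gamma, alpha–rho, alpha–gamma, delta–eta, delta–mu}.
Of the listed edges, {alpha–rho, delta–eta} are in the MST → 2.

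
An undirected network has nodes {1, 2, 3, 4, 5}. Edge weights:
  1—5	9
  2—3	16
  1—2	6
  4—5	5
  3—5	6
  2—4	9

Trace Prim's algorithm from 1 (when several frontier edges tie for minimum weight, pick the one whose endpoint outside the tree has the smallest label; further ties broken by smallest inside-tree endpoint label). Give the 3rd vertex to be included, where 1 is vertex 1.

4

Prim, starting at 1.
Step 1: cheapest edge leaving the tree is 1—2 (6); add 2.
Step 2: cheapest edge leaving the tree is 2—4 (9); add 4.
Step 3: cheapest edge leaving the tree is 4—5 (5); add 5.
Step 4: cheapest edge leaving the tree is 3—5 (6); add 3.
Vertex order: 1, 2, 4, 5, 3. The 3rd vertex is 4.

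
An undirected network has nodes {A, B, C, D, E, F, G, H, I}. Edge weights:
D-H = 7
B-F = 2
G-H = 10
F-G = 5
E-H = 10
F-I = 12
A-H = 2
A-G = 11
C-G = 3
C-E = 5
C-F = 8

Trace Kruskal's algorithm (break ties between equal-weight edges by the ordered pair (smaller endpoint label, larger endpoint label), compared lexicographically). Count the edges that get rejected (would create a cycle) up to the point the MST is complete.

Kruskal: consider edges lightest-first.
A-H (2): add — endpoints in different components.
B-F (2): add — endpoints in different components.
C-G (3): add — endpoints in different components.
C-E (5): add — endpoints in different components.
F-G (5): add — endpoints in different components.
D-H (7): add — endpoints in different components.
C-F (8): skip — C and F already connected.
E-H (10): add — endpoints in different components.
G-H (10): skip — G and H already connected.
A-G (11): skip — A and G already connected.
F-I (12): add — endpoints in different components.
Edges rejected before the tree was complete: 3.

3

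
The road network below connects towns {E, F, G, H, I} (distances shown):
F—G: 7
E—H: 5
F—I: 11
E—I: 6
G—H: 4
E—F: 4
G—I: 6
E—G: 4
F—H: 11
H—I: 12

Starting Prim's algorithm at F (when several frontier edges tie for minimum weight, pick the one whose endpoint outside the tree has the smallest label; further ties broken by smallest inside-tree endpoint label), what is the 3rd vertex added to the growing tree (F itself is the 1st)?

G

Grow the tree from F using Prim:
Step 1: frontier [E—F 4, F—G 7, F—H 11, F—I 11] → take E—F (4); add E.
Step 2: frontier [E—G 4, E—H 5, E—I 6, F—G 7, F—H 11, F—I 11] → take E—G (4); add G.
Step 3: frontier [E—H 5, E—I 6, F—H 11, F—I 11, G—H 4, G—I 6] → take G—H (4); add H.
Step 4: frontier [E—I 6, F—I 11, G—I 6, H—I 12] → take E—I (6); add I.
Vertex order: F, E, G, H, I. The 3rd vertex is G.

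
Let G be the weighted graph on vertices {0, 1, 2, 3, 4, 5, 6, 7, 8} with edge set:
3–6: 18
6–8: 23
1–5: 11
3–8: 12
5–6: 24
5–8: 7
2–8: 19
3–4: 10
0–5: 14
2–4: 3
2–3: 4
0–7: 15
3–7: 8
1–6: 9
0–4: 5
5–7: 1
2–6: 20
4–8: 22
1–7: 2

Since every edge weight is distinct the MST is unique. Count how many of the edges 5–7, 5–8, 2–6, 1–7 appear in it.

Kruskal's algorithm — process edges by increasing weight (ties by edge label):
5–7 (1): add — endpoints in different components.
1–7 (2): add — endpoints in different components.
2–4 (3): add — endpoints in different components.
2–3 (4): add — endpoints in different components.
0–4 (5): add — endpoints in different components.
5–8 (7): add — endpoints in different components.
3–7 (8): add — endpoints in different components.
1–6 (9): add — endpoints in different components.
MST edge set: {5–7, 1–7, 2–4, 2–3, 0–4, 5–8, 3–7, 1–6}.
Of the listed edges, {5–7, 5–8, 1–7} are in the MST → 3.

3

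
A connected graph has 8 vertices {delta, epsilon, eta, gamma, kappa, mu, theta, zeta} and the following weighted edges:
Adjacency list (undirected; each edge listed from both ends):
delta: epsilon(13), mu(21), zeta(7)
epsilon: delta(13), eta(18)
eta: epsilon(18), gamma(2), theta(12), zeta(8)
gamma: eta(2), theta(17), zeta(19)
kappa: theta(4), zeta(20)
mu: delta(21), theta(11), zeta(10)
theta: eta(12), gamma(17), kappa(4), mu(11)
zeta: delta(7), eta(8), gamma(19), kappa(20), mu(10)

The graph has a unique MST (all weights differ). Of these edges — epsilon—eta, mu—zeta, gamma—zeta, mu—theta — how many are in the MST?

Kruskal's algorithm — process edges by increasing weight (ties by edge label):
eta—gamma (2): add — endpoints in different components.
kappa—theta (4): add — endpoints in different components.
delta—zeta (7): add — endpoints in different components.
eta—zeta (8): add — endpoints in different components.
mu—zeta (10): add — endpoints in different components.
mu—theta (11): add — endpoints in different components.
eta—theta (12): skip — theta and eta already connected.
delta—epsilon (13): add — endpoints in different components.
MST edge set: {eta—gamma, kappa—theta, delta—zeta, eta—zeta, mu—zeta, mu—theta, delta—epsilon}.
Of the listed edges, {mu—zeta, mu—theta} are in the MST → 2.

2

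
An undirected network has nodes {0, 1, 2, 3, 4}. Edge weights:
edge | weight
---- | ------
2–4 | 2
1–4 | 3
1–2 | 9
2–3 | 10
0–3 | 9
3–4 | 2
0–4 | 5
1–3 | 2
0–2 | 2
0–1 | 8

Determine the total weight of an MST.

Sort edges by weight, then run Kruskal:
0–2 (2): add — endpoints in different components.
1–3 (2): add — endpoints in different components.
2–4 (2): add — endpoints in different components.
3–4 (2): add — endpoints in different components.
MST edges: 0–2, 1–3, 2–4, 3–4; total weight 2+2+2+2 = 8.

8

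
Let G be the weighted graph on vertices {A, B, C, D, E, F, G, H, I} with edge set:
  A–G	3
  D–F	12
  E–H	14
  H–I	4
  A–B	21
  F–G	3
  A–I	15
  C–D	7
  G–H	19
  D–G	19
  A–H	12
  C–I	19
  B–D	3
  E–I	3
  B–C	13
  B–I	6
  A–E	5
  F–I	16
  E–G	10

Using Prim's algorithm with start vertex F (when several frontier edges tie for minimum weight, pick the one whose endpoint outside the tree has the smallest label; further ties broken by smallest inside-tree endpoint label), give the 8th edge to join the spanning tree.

Prim, starting at F.
Step 1: cheapest edge leaving the tree is F–G (3); add G.
Step 2: cheapest edge leaving the tree is A–G (3); add A.
Step 3: cheapest edge leaving the tree is A–E (5); add E.
Step 4: cheapest edge leaving the tree is E–I (3); add I.
Step 5: cheapest edge leaving the tree is H–I (4); add H.
Step 6: cheapest edge leaving the tree is B–I (6); add B.
Step 7: cheapest edge leaving the tree is B–D (3); add D.
Step 8: cheapest edge leaving the tree is C–D (7); add C.
The 8th edge added is C–D.

C-D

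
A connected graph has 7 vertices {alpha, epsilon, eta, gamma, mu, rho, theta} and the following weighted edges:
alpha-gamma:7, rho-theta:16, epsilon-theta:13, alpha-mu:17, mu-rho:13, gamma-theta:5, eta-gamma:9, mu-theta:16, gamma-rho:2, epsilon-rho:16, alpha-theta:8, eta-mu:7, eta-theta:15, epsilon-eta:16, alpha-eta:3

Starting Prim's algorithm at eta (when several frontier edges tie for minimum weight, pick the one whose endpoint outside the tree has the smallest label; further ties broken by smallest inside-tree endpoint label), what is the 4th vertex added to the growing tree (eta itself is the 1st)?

Prim's algorithm from eta:
Step 1: cheapest edge leaving the tree is alpha-eta (3); add alpha.
Step 2: cheapest edge leaving the tree is alpha-gamma (7); add gamma.
Step 3: cheapest edge leaving the tree is gamma-rho (2); add rho.
Step 4: cheapest edge leaving the tree is gamma-theta (5); add theta.
Step 5: cheapest edge leaving the tree is eta-mu (7); add mu.
Step 6: cheapest edge leaving the tree is epsilon-theta (13); add epsilon.
Vertex order: eta, alpha, gamma, rho, theta, mu, epsilon. The 4th vertex is rho.

rho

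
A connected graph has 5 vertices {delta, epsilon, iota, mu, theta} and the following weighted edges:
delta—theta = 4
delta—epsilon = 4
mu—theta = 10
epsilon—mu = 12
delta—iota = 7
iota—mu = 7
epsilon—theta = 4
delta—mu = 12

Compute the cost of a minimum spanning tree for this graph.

Grow the tree from epsilon using Prim:
Step 1: cheapest edge leaving the tree is delta—epsilon (4); add delta.
Step 2: cheapest edge leaving the tree is delta—theta (4); add theta.
Step 3: cheapest edge leaving the tree is delta—iota (7); add iota.
Step 4: cheapest edge leaving the tree is iota—mu (7); add mu.
MST edges: delta—epsilon, delta—theta, delta—iota, iota—mu; total weight 4+4+7+7 = 22.

22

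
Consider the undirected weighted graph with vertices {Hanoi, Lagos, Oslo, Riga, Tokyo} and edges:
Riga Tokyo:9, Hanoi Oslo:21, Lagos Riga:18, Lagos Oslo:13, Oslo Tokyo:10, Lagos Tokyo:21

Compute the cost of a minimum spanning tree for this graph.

53

Prim's algorithm from Oslo:
Step 1: frontier [Oslo Tokyo 10, Lagos Oslo 13, Hanoi Oslo 21] → take Oslo Tokyo (10); add Tokyo.
Step 2: frontier [Lagos Oslo 13, Hanoi Oslo 21, Riga Tokyo 9, Lagos Tokyo 21] → take Riga Tokyo (9); add Riga.
Step 3: frontier [Lagos Oslo 13, Hanoi Oslo 21, Lagos Riga 18, Lagos Tokyo 21] → take Lagos Oslo (13); add Lagos.
Step 4: frontier [Hanoi Oslo 21] → take Hanoi Oslo (21); add Hanoi.
MST edges: Oslo Tokyo, Riga Tokyo, Lagos Oslo, Hanoi Oslo; total weight 10+9+13+21 = 53.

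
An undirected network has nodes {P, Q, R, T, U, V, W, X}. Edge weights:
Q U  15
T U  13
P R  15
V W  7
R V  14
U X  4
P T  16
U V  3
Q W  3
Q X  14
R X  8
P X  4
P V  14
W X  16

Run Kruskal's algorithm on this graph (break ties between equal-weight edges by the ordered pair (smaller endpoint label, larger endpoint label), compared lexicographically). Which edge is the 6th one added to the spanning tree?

Kruskal's algorithm — process edges by increasing weight (ties by edge label):
Q W (3): add — endpoints in different components.
U V (3): add — endpoints in different components.
P X (4): add — endpoints in different components.
U X (4): add — endpoints in different components.
V W (7): add — endpoints in different components.
R X (8): add — endpoints in different components.
T U (13): add — endpoints in different components.
The 6th edge added is R X.

R-X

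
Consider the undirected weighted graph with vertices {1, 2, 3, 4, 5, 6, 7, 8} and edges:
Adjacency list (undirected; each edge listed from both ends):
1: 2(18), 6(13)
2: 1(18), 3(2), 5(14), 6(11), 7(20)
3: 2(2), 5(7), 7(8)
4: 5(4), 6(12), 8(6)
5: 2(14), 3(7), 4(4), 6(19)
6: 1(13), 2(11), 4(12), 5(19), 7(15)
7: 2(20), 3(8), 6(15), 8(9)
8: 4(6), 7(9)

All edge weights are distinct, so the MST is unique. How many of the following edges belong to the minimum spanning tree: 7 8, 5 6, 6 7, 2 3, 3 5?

Kruskal: consider edges lightest-first.
2 3 (2): add — endpoints in different components.
4 5 (4): add — endpoints in different components.
4 8 (6): add — endpoints in different components.
3 5 (7): add — endpoints in different components.
3 7 (8): add — endpoints in different components.
7 8 (9): skip — 7 and 8 already connected.
2 6 (11): add — endpoints in different components.
4 6 (12): skip — 4 and 6 already connected.
1 6 (13): add — endpoints in different components.
MST edge set: {2 3, 4 5, 4 8, 3 5, 3 7, 2 6, 1 6}.
Of the listed edges, {2 3, 3 5} are in the MST → 2.

2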